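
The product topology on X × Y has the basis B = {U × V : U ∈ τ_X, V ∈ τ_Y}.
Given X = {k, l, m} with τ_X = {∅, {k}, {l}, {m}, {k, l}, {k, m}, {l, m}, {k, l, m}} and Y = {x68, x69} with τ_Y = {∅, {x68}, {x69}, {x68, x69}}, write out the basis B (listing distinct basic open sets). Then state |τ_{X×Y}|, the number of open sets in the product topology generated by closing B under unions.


Basis B = {∅ × ∅, {k} × {x68}, {k} × {x69}, {l} × {x68}, {l} × {x69}, {m} × {x68}, {m} × {x69}, {k} × {x68, x69}, {k, l} × {x68}, {k, m} × {x68}, {k, l} × {x69}, {k, m} × {x69}, {l} × {x68, x69}, {l, m} × {x68}, {l, m} × {x69}, {m} × {x68, x69}, {k, l, m} × {x68}, {k, l, m} × {x69}, {k, l} × {x68, x69}, {k, m} × {x68, x69}, {l, m} × {x68, x69}, {k, l, m} × {x68, x69}}; |τ_{X×Y}| = 64.

Enumerate products U × V with U ∈ τ_X, V ∈ τ_Y (deduplicated):
  ∅ × ∅ = {} (∅)
  {k} × {x68} = {(k,x68)}
  {k} × {x69} = {(k,x69)}
  {l} × {x68} = {(l,x68)}
  {l} × {x69} = {(l,x69)}
  {m} × {x68} = {(m,x68)}
  {m} × {x69} = {(m,x69)}
  {k} × {x68, x69} = {(k,x68), (k,x69)}
  {k, l} × {x68} = {(k,x68), (l,x68)}
  {k, m} × {x68} = {(k,x68), (m,x68)}
  {k, l} × {x69} = {(k,x69), (l,x69)}
  {k, m} × {x69} = {(k,x69), (m,x69)}
  {l} × {x68, x69} = {(l,x68), (l,x69)}
  {l, m} × {x68} = {(l,x68), (m,x68)}
  {l, m} × {x69} = {(l,x69), (m,x69)}
  {m} × {x68, x69} = {(m,x68), (m,x69)}
  {k, l, m} × {x68} = {(k,x68), (l,x68), (m,x68)}
  {k, l, m} × {x69} = {(k,x69), (l,x69), (m,x69)}
  {k, l} × {x68, x69} = {(k,x68), (k,x69), (l,x68), (l,x69)}
  {k, m} × {x68, x69} = {(k,x68), (k,x69), (m,x68), (m,x69)}
  {l, m} × {x68, x69} = {(l,x68), (l,x69), (m,x68), (m,x69)}
  {k, l, m} × {x68, x69} = {(k,x68), (k,x69), (l,x68), (l,x69), (m,x68), (m,x69)}
These 22 distinct sets form the basis B.
Close under arbitrary unions to get τ_{X×Y}; counting gives |τ_{X×Y}| = 64.


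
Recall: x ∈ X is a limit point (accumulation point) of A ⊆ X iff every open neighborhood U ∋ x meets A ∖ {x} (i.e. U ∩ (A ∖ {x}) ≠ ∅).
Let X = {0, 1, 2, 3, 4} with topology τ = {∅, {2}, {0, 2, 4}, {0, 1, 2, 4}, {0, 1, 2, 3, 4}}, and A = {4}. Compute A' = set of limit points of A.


A' = {0, 1, 3}

For each x ∈ X, list the open sets U ∈ τ with x ∈ U, then check whether U ∩ (A ∖ {x}) ≠ ∅ for every such U.
  x = 0: opens ∋ x are {0, 2, 4}, {0, 1, 2, 4}, {0, 1, 2, 3, 4}; each meets A ∖ {0}, so x IS a limit point.
  x = 1: opens ∋ x are {0, 1, 2, 4}, {0, 1, 2, 3, 4}; each meets A ∖ {1}, so x IS a limit point.
  x = 2: open {2} ∋ x has {2} ∩ (A ∖ {2}) = ∅, so x is NOT a limit point.
  x = 3: opens ∋ x are {0, 1, 2, 3, 4}; each meets A ∖ {3}, so x IS a limit point.
  x = 4: open {0, 2, 4} ∋ x has {0, 2, 4} ∩ (A ∖ {4}) = ∅, so x is NOT a limit point.
Collecting: A' = {0, 1, 3}.


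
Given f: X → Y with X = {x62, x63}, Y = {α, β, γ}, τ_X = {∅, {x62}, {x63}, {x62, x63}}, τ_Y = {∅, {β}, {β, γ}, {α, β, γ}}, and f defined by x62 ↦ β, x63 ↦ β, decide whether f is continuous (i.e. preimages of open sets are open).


f IS continuous.

Compute f^{-1}(U) for each U ∈ τ_Y:
  U = ∅: f^{-1}(U) = ∅ ∈ τ_X ✓.
  U = {β}: f^{-1}(U) = {x62, x63} ∈ τ_X ✓.
  U = {β, γ}: f^{-1}(U) = {x62, x63} ∈ τ_X ✓.
  U = {α, β, γ}: f^{-1}(U) = {x62, x63} ∈ τ_X ✓.
Every preimage lies in τ_X, so f IS continuous.


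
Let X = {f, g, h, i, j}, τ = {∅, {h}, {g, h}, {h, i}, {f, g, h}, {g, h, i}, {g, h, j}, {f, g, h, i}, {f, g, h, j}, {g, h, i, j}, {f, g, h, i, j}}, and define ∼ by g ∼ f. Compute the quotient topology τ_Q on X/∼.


X/∼ = {[f=g], [h], [i], [j]}; |τ_Q| = 7.

Equivalence classes: [f=g], [h], [i], [j].
Quotient map π: X → X/∼ sends f ↦ [f=g], g ↦ [f=g], h ↦ [h], i ↦ [i], j ↦ [j].
For each subset V ⊆ X/∼, compute π^{-1}(V) ⊆ X and check whether π^{-1}(V) ∈ τ. V is open in τ_Q iff π^{-1}(V) ∈ τ.
  V = {}: π^{-1}(V) = ∅ ∈ τ ✓.
  V = {[f=g]}: π^{-1}(V) = {f, g} ∉ τ ✗.
  V = {[h]}: π^{-1}(V) = {h} ∈ τ ✓.
  V = {[f=g], [h]}: π^{-1}(V) = {f, g, h} ∈ τ ✓.
  V = {[i]}: π^{-1}(V) = {i} ∉ τ ✗.
  V = {[f=g], [i]}: π^{-1}(V) = {f, g, i} ∉ τ ✗.
  V = {[h], [i]}: π^{-1}(V) = {h, i} ∈ τ ✓.
  V = {[f=g], [h], [i]}: π^{-1}(V) = {f, g, h, i} ∈ τ ✓.
  V = {[j]}: π^{-1}(V) = {j} ∉ τ ✗.
  V = {[f=g], [j]}: π^{-1}(V) = {f, g, j} ∉ τ ✗.
  V = {[h], [j]}: π^{-1}(V) = {h, j} ∉ τ ✗.
  V = {[f=g], [h], [j]}: π^{-1}(V) = {f, g, h, j} ∈ τ ✓.
  V = {[i], [j]}: π^{-1}(V) = {i, j} ∉ τ ✗.
  V = {[f=g], [i], [j]}: π^{-1}(V) = {f, g, i, j} ∉ τ ✗.
  V = {[h], [i], [j]}: π^{-1}(V) = {h, i, j} ∉ τ ✗.
  V = {[f=g], [h], [i], [j]}: π^{-1}(V) = {f, g, h, i, j} ∈ τ ✓.
Open sets in the quotient: τ_Q = {{}, {[h]}, {[f=g], [h]}, {[h], [i]}, {[f=g], [h], [i]}, {[f=g], [h], [j]}, {[f=g], [h], [i], [j]}} (7 elements).


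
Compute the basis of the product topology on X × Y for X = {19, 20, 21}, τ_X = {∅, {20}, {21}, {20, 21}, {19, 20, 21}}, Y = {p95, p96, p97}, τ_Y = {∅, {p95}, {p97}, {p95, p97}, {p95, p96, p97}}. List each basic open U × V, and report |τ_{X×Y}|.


Basis B = {∅ × ∅, {20} × {p95}, {20} × {p97}, {21} × {p95}, {21} × {p97}, {20} × {p95, p97}, {20, 21} × {p95}, {20, 21} × {p97}, {21} × {p95, p97}, {19, 20, 21} × {p95}, {19, 20, 21} × {p97}, {20} × {p95, p96, p97}, {21} × {p95, p96, p97}, {20, 21} × {p95, p97}, {19, 20, 21} × {p95, p97}, {20, 21} × {p95, p96, p97}, {19, 20, 21} × {p95, p96, p97}}; |τ_{X×Y}| = 48.

Enumerate products U × V with U ∈ τ_X, V ∈ τ_Y (deduplicated):
  ∅ × ∅ = {} (∅)
  {20} × {p95} = {(20,p95)}
  {20} × {p97} = {(20,p97)}
  {21} × {p95} = {(21,p95)}
  {21} × {p97} = {(21,p97)}
  {20} × {p95, p97} = {(20,p95), (20,p97)}
  {20, 21} × {p95} = {(20,p95), (21,p95)}
  {20, 21} × {p97} = {(20,p97), (21,p97)}
  {21} × {p95, p97} = {(21,p95), (21,p97)}
  {19, 20, 21} × {p95} = {(19,p95), (20,p95), (21,p95)}
  {19, 20, 21} × {p97} = {(19,p97), (20,p97), (21,p97)}
  {20} × {p95, p96, p97} = {(20,p95), (20,p96), (20,p97)}
  {21} × {p95, p96, p97} = {(21,p95), (21,p96), (21,p97)}
  {20, 21} × {p95, p97} = {(20,p95), (20,p97), (21,p95), (21,p97)}
  {19, 20, 21} × {p95, p97} = {(19,p95), (19,p97), (20,p95), (20,p97), (21,p95), (21,p97)}
  {20, 21} × {p95, p96, p97} = {(20,p95), (20,p96), (20,p97), (21,p95), (21,p96), (21,p97)}
  {19, 20, 21} × {p95, p96, p97} = {(19,p95), (19,p96), (19,p97), (20,p95), (20,p96), (20,p97), (21,p95), (21,p96), (21,p97)}
These 17 distinct sets form the basis B.
Close under arbitrary unions to get τ_{X×Y}; counting gives |τ_{X×Y}| = 48.


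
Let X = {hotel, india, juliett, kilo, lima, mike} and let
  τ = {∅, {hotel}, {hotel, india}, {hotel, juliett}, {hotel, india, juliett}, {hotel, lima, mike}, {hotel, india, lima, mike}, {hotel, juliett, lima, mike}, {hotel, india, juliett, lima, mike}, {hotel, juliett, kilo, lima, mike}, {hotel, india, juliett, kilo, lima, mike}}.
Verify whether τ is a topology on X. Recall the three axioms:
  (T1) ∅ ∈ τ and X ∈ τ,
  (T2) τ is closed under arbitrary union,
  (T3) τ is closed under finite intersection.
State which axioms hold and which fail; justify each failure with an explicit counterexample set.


τ IS a topology on X.

Axiom (T1): ∅ ∈ τ? Yes; X ∈ τ? Yes.
Axiom (T2/T3): check pairwise unions and intersections of members of τ.
All pairwise intersections and unions checked — each lies in τ. Therefore τ satisfies (T1), (T2), (T3): it IS a topology on X.


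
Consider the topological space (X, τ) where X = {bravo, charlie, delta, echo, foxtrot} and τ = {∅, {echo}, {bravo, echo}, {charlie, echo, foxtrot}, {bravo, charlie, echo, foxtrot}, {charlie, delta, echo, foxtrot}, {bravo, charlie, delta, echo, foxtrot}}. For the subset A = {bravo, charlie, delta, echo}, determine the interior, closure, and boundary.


int(A) = {bravo, echo}, cl(A) = {bravo, charlie, delta, echo, foxtrot}, ∂A = {charlie, delta, foxtrot}.

Closed sets in (X, τ) are complements of opens:
  closed(X, τ) = {∅, {bravo}, {delta}, {bravo, delta}, {charlie, delta, foxtrot}, {bravo, charlie, delta, foxtrot}, {bravo, charlie, delta, echo, foxtrot}}.
int(A) = ⋃ {U ∈ τ : U ⊆ A}. Opens contained in A: ∅, {echo}, {bravo, echo}.
Taking the union of these: int(A) = {bravo, echo}.
cl(A) = ⋂ {C closed : A ⊆ C}. Closed sets containing A: {bravo, charlie, delta, echo, foxtrot}.
Intersecting these: cl(A) = {bravo, charlie, delta, echo, foxtrot}.
∂A = cl(A) ∖ int(A) = {bravo, charlie, delta, echo, foxtrot} ∖ {bravo, echo} = {charlie, delta, foxtrot}.


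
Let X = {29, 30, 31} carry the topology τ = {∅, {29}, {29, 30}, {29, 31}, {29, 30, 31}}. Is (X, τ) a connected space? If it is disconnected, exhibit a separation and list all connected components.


(X, τ) is connected.

Find clopen sets (U ∈ τ with X ∖ U ∈ τ):
  U = ∅, X ∖ U = {29, 30, 31} — both open, so U is clopen.
  U = {29, 30, 31}, X ∖ U = ∅ — both open, so U is clopen.
Only trivial clopens (∅ and X) exist, so (X, τ) is connected.
Compute connected components by grouping points that agree on all clopens:
  component: {29, 30, 31}


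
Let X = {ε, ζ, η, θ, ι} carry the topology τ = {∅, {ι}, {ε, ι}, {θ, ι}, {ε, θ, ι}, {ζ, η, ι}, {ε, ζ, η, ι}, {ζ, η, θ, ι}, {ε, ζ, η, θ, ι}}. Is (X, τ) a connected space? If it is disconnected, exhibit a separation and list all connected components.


(X, τ) is connected.

Find clopen sets (U ∈ τ with X ∖ U ∈ τ):
  U = ∅, X ∖ U = {ε, ζ, η, θ, ι} — both open, so U is clopen.
  U = {ε, ζ, η, θ, ι}, X ∖ U = ∅ — both open, so U is clopen.
Only trivial clopens (∅ and X) exist, so (X, τ) is connected.
Compute connected components by grouping points that agree on all clopens:
  component: {ε, ζ, η, θ, ι}


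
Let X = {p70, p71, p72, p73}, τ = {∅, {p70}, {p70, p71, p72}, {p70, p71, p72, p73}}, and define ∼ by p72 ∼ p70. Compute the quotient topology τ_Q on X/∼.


X/∼ = {[p70=p72], [p71], [p73]}; |τ_Q| = 3.

Equivalence classes: [p70=p72], [p71], [p73].
Quotient map π: X → X/∼ sends p70 ↦ [p70=p72], p71 ↦ [p71], p72 ↦ [p70=p72], p73 ↦ [p73].
For each subset V ⊆ X/∼, compute π^{-1}(V) ⊆ X and check whether π^{-1}(V) ∈ τ. V is open in τ_Q iff π^{-1}(V) ∈ τ.
  V = {}: π^{-1}(V) = ∅ ∈ τ ✓.
  V = {[p70=p72]}: π^{-1}(V) = {p70, p72} ∉ τ ✗.
  V = {[p71]}: π^{-1}(V) = {p71} ∉ τ ✗.
  V = {[p70=p72], [p71]}: π^{-1}(V) = {p70, p71, p72} ∈ τ ✓.
  V = {[p73]}: π^{-1}(V) = {p73} ∉ τ ✗.
  V = {[p70=p72], [p73]}: π^{-1}(V) = {p70, p72, p73} ∉ τ ✗.
  V = {[p71], [p73]}: π^{-1}(V) = {p71, p73} ∉ τ ✗.
  V = {[p70=p72], [p71], [p73]}: π^{-1}(V) = {p70, p71, p72, p73} ∈ τ ✓.
Open sets in the quotient: τ_Q = {{}, {[p70=p72], [p71]}, {[p70=p72], [p71], [p73]}} (3 elements).


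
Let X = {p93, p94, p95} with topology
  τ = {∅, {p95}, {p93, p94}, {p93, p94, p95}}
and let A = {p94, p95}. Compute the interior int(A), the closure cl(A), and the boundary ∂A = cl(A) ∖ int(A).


int(A) = {p95}, cl(A) = {p93, p94, p95}, ∂A = {p93, p94}.

Closed sets in (X, τ) are complements of opens:
  closed(X, τ) = {∅, {p95}, {p93, p94}, {p93, p94, p95}}.
int(A) = ⋃ {U ∈ τ : U ⊆ A}. Opens contained in A: ∅, {p95}.
Taking the union of these: int(A) = {p95}.
cl(A) = ⋂ {C closed : A ⊆ C}. Closed sets containing A: {p93, p94, p95}.
Intersecting these: cl(A) = {p93, p94, p95}.
∂A = cl(A) ∖ int(A) = {p93, p94, p95} ∖ {p95} = {p93, p94}.


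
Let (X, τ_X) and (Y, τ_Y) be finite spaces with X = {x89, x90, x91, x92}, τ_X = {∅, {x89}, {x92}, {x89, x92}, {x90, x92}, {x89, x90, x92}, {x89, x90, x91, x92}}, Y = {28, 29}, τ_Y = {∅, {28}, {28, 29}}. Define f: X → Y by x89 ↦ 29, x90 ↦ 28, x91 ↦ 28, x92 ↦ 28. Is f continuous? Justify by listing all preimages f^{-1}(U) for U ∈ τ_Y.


f is NOT continuous.

Compute f^{-1}(U) for each U ∈ τ_Y:
  U = ∅: f^{-1}(U) = ∅ ∈ τ_X ✓.
  U = {28}: f^{-1}(U) = {x90, x91, x92} ∉ τ_X ✗.
  U = {28, 29}: f^{-1}(U) = {x89, x90, x91, x92} ∈ τ_X ✓.
Found U = {28} with f^{-1}(U) = {x90, x91, x92} not in τ_X. Therefore f is NOT continuous.


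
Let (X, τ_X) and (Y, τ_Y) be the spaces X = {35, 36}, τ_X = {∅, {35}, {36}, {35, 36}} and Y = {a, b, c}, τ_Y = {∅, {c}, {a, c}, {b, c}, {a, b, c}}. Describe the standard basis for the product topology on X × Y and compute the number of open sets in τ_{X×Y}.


Basis B = {∅ × ∅, {35} × {c}, {36} × {c}, {35} × {a, c}, {35} × {b, c}, {35, 36} × {c}, {36} × {a, c}, {36} × {b, c}, {35} × {a, b, c}, {36} × {a, b, c}, {35, 36} × {a, c}, {35, 36} × {b, c}, {35, 36} × {a, b, c}}; |τ_{X×Y}| = 25.

Enumerate products U × V with U ∈ τ_X, V ∈ τ_Y (deduplicated):
  ∅ × ∅ = {} (∅)
  {35} × {c} = {(35,c)}
  {36} × {c} = {(36,c)}
  {35} × {a, c} = {(35,a), (35,c)}
  {35} × {b, c} = {(35,b), (35,c)}
  {35, 36} × {c} = {(35,c), (36,c)}
  {36} × {a, c} = {(36,a), (36,c)}
  {36} × {b, c} = {(36,b), (36,c)}
  {35} × {a, b, c} = {(35,a), (35,b), (35,c)}
  {36} × {a, b, c} = {(36,a), (36,b), (36,c)}
  {35, 36} × {a, c} = {(35,a), (35,c), (36,a), (36,c)}
  {35, 36} × {b, c} = {(35,b), (35,c), (36,b), (36,c)}
  {35, 36} × {a, b, c} = {(35,a), (35,b), (35,c), (36,a), (36,b), (36,c)}
These 13 distinct sets form the basis B.
Close under arbitrary unions to get τ_{X×Y}; counting gives |τ_{X×Y}| = 25.


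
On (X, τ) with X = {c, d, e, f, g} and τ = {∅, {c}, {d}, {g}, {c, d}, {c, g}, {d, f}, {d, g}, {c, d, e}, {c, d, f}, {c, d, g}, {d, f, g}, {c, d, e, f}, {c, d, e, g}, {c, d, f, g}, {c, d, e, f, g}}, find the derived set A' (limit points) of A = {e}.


A' = ∅

For each x ∈ X, list the open sets U ∈ τ with x ∈ U, then check whether U ∩ (A ∖ {x}) ≠ ∅ for every such U.
  x = c: open {c} ∋ x has {c} ∩ (A ∖ {c}) = ∅, so x is NOT a limit point.
  x = d: open {d} ∋ x has {d} ∩ (A ∖ {d}) = ∅, so x is NOT a limit point.
  x = e: open {c, d, e} ∋ x has {c, d, e} ∩ (A ∖ {e}) = ∅, so x is NOT a limit point.
  x = f: open {d, f} ∋ x has {d, f} ∩ (A ∖ {f}) = ∅, so x is NOT a limit point.
  x = g: open {g} ∋ x has {g} ∩ (A ∖ {g}) = ∅, so x is NOT a limit point.
Collecting: A' = ∅.


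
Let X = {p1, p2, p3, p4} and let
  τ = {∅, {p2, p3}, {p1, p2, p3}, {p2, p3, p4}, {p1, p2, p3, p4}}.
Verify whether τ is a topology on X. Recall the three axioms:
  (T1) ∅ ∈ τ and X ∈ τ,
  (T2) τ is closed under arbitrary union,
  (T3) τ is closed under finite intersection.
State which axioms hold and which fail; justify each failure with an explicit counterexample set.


τ IS a topology on X.

Axiom (T1): ∅ ∈ τ? Yes; X ∈ τ? Yes.
Axiom (T2/T3): check pairwise unions and intersections of members of τ.
All pairwise intersections and unions checked — each lies in τ. Therefore τ satisfies (T1), (T2), (T3): it IS a topology on X.


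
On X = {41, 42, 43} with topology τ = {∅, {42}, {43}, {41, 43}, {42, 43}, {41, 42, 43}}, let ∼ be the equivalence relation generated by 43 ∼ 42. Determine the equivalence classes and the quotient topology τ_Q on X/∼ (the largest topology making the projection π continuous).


X/∼ = {[41], [42=43]}; |τ_Q| = 3.

Equivalence classes: [41], [42=43].
Quotient map π: X → X/∼ sends 41 ↦ [41], 42 ↦ [42=43], 43 ↦ [42=43].
For each subset V ⊆ X/∼, compute π^{-1}(V) ⊆ X and check whether π^{-1}(V) ∈ τ. V is open in τ_Q iff π^{-1}(V) ∈ τ.
  V = {}: π^{-1}(V) = ∅ ∈ τ ✓.
  V = {[41]}: π^{-1}(V) = {41} ∉ τ ✗.
  V = {[42=43]}: π^{-1}(V) = {42, 43} ∈ τ ✓.
  V = {[41], [42=43]}: π^{-1}(V) = {41, 42, 43} ∈ τ ✓.
Open sets in the quotient: τ_Q = {{}, {[42=43]}, {[41], [42=43]}} (3 elements).


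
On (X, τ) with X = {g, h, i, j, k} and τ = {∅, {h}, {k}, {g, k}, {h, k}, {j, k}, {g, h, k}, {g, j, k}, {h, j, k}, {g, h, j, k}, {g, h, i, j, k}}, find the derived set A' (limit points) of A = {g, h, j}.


A' = {i}

For each x ∈ X, list the open sets U ∈ τ with x ∈ U, then check whether U ∩ (A ∖ {x}) ≠ ∅ for every such U.
  x = g: open {g, k} ∋ x has {g, k} ∩ (A ∖ {g}) = ∅, so x is NOT a limit point.
  x = h: open {h} ∋ x has {h} ∩ (A ∖ {h}) = ∅, so x is NOT a limit point.
  x = i: opens ∋ x are {g, h, i, j, k}; each meets A ∖ {i}, so x IS a limit point.
  x = j: open {j, k} ∋ x has {j, k} ∩ (A ∖ {j}) = ∅, so x is NOT a limit point.
  x = k: open {k} ∋ x has {k} ∩ (A ∖ {k}) = ∅, so x is NOT a limit point.
Collecting: A' = {i}.


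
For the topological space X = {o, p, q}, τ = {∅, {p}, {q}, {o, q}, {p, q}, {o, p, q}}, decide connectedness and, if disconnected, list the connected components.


(X, τ) is disconnected; components = [{p}, {o, q}].

Find clopen sets (U ∈ τ with X ∖ U ∈ τ):
  U = ∅, X ∖ U = {o, p, q} — both open, so U is clopen.
  U = {p}, X ∖ U = {o, q} — both open, so U is clopen.
  U = {o, q}, X ∖ U = {p} — both open, so U is clopen.
  U = {o, p, q}, X ∖ U = ∅ — both open, so U is clopen.
Nontrivial clopen(s) exist: e.g. {p}. So (X, τ) is disconnected.
Compute connected components by grouping points that agree on all clopens:
  component: {p}
  component: {o, q}


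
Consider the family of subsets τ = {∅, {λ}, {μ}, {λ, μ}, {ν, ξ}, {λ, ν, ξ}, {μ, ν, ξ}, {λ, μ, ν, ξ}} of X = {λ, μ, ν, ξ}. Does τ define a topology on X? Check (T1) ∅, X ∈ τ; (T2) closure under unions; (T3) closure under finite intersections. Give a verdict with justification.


τ IS a topology on X.

Axiom (T1): ∅ ∈ τ? Yes; X ∈ τ? Yes.
Axiom (T2/T3): check pairwise unions and intersections of members of τ.
All pairwise intersections and unions checked — each lies in τ. Therefore τ satisfies (T1), (T2), (T3): it IS a topology on X.


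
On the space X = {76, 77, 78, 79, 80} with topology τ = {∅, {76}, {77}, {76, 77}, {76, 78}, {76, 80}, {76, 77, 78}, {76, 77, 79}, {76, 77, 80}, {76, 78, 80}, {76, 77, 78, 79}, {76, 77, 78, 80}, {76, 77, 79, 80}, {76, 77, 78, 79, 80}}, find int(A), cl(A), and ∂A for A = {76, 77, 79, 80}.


int(A) = {76, 77, 79, 80}, cl(A) = {76, 77, 78, 79, 80}, ∂A = {78}.

Closed sets in (X, τ) are complements of opens:
  closed(X, τ) = {∅, {78}, {79}, {80}, {77, 79}, {78, 79}, {78, 80}, {79, 80}, {77, 78, 79}, {77, 79, 80}, {78, 79, 80}, {76, 78, 79, 80}, {77, 78, 79, 80}, {76, 77, 78, 79, 80}}.
int(A) = ⋃ {U ∈ τ : U ⊆ A}. Opens contained in A: ∅, {76}, {77}, {76, 77}, {76, 80}, {76, 77, 79}, {76, 77, 80}, {76, 77, 79, 80}.
Taking the union of these: int(A) = {76, 77, 79, 80}.
cl(A) = ⋂ {C closed : A ⊆ C}. Closed sets containing A: {76, 77, 78, 79, 80}.
Intersecting these: cl(A) = {76, 77, 78, 79, 80}.
∂A = cl(A) ∖ int(A) = {76, 77, 78, 79, 80} ∖ {76, 77, 79, 80} = {78}.


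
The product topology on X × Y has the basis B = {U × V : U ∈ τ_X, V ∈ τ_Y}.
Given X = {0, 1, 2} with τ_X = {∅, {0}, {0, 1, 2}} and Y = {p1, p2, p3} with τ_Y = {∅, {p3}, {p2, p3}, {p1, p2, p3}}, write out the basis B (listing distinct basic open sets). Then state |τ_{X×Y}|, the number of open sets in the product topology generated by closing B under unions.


Basis B = {∅ × ∅, {0} × {p3}, {0} × {p2, p3}, {0} × {p1, p2, p3}, {0, 1, 2} × {p3}, {0, 1, 2} × {p2, p3}, {0, 1, 2} × {p1, p2, p3}}; |τ_{X×Y}| = 10.

Enumerate products U × V with U ∈ τ_X, V ∈ τ_Y (deduplicated):
  ∅ × ∅ = {} (∅)
  {0} × {p3} = {(0,p3)}
  {0} × {p2, p3} = {(0,p2), (0,p3)}
  {0} × {p1, p2, p3} = {(0,p1), (0,p2), (0,p3)}
  {0, 1, 2} × {p3} = {(0,p3), (1,p3), (2,p3)}
  {0, 1, 2} × {p2, p3} = {(0,p2), (0,p3), (1,p2), (1,p3), (2,p2), (2,p3)}
  {0, 1, 2} × {p1, p2, p3} = {(0,p1), (0,p2), (0,p3), (1,p1), (1,p2), (1,p3), (2,p1), (2,p2), (2,p3)}
These 7 distinct sets form the basis B.
Close under arbitrary unions to get τ_{X×Y}; counting gives |τ_{X×Y}| = 10.


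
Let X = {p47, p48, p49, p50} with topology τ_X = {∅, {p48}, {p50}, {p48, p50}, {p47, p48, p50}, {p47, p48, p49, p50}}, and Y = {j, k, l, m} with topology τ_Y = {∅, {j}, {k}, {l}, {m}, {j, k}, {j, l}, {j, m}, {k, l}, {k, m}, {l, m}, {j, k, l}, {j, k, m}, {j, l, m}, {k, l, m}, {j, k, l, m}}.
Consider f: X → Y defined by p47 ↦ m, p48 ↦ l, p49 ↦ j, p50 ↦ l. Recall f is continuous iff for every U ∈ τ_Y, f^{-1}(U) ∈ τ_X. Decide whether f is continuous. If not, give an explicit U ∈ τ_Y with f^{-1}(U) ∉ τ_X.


f is NOT continuous.

Compute f^{-1}(U) for each U ∈ τ_Y:
  U = ∅: f^{-1}(U) = ∅ ∈ τ_X ✓.
  U = {j}: f^{-1}(U) = {p49} ∉ τ_X ✗.
  U = {k}: f^{-1}(U) = ∅ ∈ τ_X ✓.
  U = {l}: f^{-1}(U) = {p48, p50} ∈ τ_X ✓.
  U = {m}: f^{-1}(U) = {p47} ∉ τ_X ✗.
  U = {j, k}: f^{-1}(U) = {p49} ∉ τ_X ✗.
  U = {j, l}: f^{-1}(U) = {p48, p49, p50} ∉ τ_X ✗.
  U = {j, m}: f^{-1}(U) = {p47, p49} ∉ τ_X ✗.
  U = {k, l}: f^{-1}(U) = {p48, p50} ∈ τ_X ✓.
  U = {k, m}: f^{-1}(U) = {p47} ∉ τ_X ✗.
  U = {l, m}: f^{-1}(U) = {p47, p48, p50} ∈ τ_X ✓.
  U = {j, k, l}: f^{-1}(U) = {p48, p49, p50} ∉ τ_X ✗.
  U = {j, k, m}: f^{-1}(U) = {p47, p49} ∉ τ_X ✗.
  U = {j, l, m}: f^{-1}(U) = {p47, p48, p49, p50} ∈ τ_X ✓.
  U = {k, l, m}: f^{-1}(U) = {p47, p48, p50} ∈ τ_X ✓.
  U = {j, k, l, m}: f^{-1}(U) = {p47, p48, p49, p50} ∈ τ_X ✓.
Found U = {j} with f^{-1}(U) = {p49} not in τ_X. Therefore f is NOT continuous.


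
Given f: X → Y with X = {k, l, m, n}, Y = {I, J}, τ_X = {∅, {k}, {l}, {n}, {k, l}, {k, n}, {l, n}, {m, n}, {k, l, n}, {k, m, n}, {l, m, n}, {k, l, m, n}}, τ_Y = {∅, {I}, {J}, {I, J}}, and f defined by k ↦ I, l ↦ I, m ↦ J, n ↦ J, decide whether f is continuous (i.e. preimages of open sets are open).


f IS continuous.

Compute f^{-1}(U) for each U ∈ τ_Y:
  U = ∅: f^{-1}(U) = ∅ ∈ τ_X ✓.
  U = {I}: f^{-1}(U) = {k, l} ∈ τ_X ✓.
  U = {J}: f^{-1}(U) = {m, n} ∈ τ_X ✓.
  U = {I, J}: f^{-1}(U) = {k, l, m, n} ∈ τ_X ✓.
Every preimage lies in τ_X, so f IS continuous.


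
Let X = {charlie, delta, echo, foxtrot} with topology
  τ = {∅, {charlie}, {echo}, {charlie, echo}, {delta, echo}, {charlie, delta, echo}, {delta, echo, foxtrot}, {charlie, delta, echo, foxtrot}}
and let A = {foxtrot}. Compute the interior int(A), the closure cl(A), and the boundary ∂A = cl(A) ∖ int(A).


int(A) = ∅, cl(A) = {foxtrot}, ∂A = {foxtrot}.

Closed sets in (X, τ) are complements of opens:
  closed(X, τ) = {∅, {charlie}, {foxtrot}, {charlie, foxtrot}, {delta, foxtrot}, {charlie, delta, foxtrot}, {delta, echo, foxtrot}, {charlie, delta, echo, foxtrot}}.
int(A) = ⋃ {U ∈ τ : U ⊆ A}. Opens contained in A: ∅.
Taking the union of these: int(A) = ∅.
cl(A) = ⋂ {C closed : A ⊆ C}. Closed sets containing A: {foxtrot}, {charlie, foxtrot}, {delta, foxtrot}, {charlie, delta, foxtrot}, {delta, echo, foxtrot}, {charlie, delta, echo, foxtrot}.
Intersecting these: cl(A) = {foxtrot}.
∂A = cl(A) ∖ int(A) = {foxtrot} ∖ ∅ = {foxtrot}.


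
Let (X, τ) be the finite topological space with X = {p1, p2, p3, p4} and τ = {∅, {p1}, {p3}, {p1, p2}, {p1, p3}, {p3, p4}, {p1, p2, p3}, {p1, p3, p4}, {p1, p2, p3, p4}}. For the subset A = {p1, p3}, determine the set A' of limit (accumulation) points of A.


A' = {p2, p4}

For each x ∈ X, list the open sets U ∈ τ with x ∈ U, then check whether U ∩ (A ∖ {x}) ≠ ∅ for every such U.
  x = p1: open {p1} ∋ x has {p1} ∩ (A ∖ {p1}) = ∅, so x is NOT a limit point.
  x = p2: opens ∋ x are {p1, p2}, {p1, p2, p3}, {p1, p2, p3, p4}; each meets A ∖ {p2}, so x IS a limit point.
  x = p3: open {p3} ∋ x has {p3} ∩ (A ∖ {p3}) = ∅, so x is NOT a limit point.
  x = p4: opens ∋ x are {p3, p4}, {p1, p3, p4}, {p1, p2, p3, p4}; each meets A ∖ {p4}, so x IS a limit point.
Collecting: A' = {p2, p4}.


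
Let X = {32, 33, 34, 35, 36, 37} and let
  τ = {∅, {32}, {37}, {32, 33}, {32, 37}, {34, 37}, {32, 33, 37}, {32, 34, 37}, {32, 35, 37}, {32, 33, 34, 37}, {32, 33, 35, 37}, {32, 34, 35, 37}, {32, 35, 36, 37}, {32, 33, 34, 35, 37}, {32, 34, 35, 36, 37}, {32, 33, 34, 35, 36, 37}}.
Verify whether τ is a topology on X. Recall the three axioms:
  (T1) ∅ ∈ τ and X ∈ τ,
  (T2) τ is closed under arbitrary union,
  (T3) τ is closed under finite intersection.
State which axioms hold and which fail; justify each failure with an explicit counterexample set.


τ is NOT a topology on X.

Axiom (T1): ∅ ∈ τ? Yes; X ∈ τ? Yes.
Axiom (T2/T3): check pairwise unions and intersections of members of τ.
Counterexample for (T2): {32, 33} ∪ {32, 35, 36, 37} = {32, 33, 35, 36, 37} ∉ τ. Therefore τ is NOT a topology.


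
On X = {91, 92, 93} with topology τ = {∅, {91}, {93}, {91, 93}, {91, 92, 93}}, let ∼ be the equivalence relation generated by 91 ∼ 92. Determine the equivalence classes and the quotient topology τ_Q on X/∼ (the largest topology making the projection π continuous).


X/∼ = {[91=92], [93]}; |τ_Q| = 3.

Equivalence classes: [91=92], [93].
Quotient map π: X → X/∼ sends 91 ↦ [91=92], 92 ↦ [91=92], 93 ↦ [93].
For each subset V ⊆ X/∼, compute π^{-1}(V) ⊆ X and check whether π^{-1}(V) ∈ τ. V is open in τ_Q iff π^{-1}(V) ∈ τ.
  V = {}: π^{-1}(V) = ∅ ∈ τ ✓.
  V = {[91=92]}: π^{-1}(V) = {91, 92} ∉ τ ✗.
  V = {[93]}: π^{-1}(V) = {93} ∈ τ ✓.
  V = {[91=92], [93]}: π^{-1}(V) = {91, 92, 93} ∈ τ ✓.
Open sets in the quotient: τ_Q = {{}, {[93]}, {[91=92], [93]}} (3 elements).


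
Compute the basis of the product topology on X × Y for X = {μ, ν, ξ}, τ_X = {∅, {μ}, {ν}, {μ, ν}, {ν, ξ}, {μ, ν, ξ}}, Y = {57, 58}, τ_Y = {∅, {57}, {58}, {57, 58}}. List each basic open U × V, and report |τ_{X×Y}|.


Basis B = {∅ × ∅, {μ} × {57}, {μ} × {58}, {ν} × {57}, {ν} × {58}, {μ} × {57, 58}, {μ, ν} × {57}, {μ, ν} × {58}, {ν} × {57, 58}, {ν, ξ} × {57}, {ν, ξ} × {58}, {μ, ν, ξ} × {57}, {μ, ν, ξ} × {58}, {μ, ν} × {57, 58}, {ν, ξ} × {57, 58}, {μ, ν, ξ} × {57, 58}}; |τ_{X×Y}| = 36.

Enumerate products U × V with U ∈ τ_X, V ∈ τ_Y (deduplicated):
  ∅ × ∅ = {} (∅)
  {μ} × {57} = {(μ,57)}
  {μ} × {58} = {(μ,58)}
  {ν} × {57} = {(ν,57)}
  {ν} × {58} = {(ν,58)}
  {μ} × {57, 58} = {(μ,57), (μ,58)}
  {μ, ν} × {57} = {(μ,57), (ν,57)}
  {μ, ν} × {58} = {(μ,58), (ν,58)}
  {ν} × {57, 58} = {(ν,57), (ν,58)}
  {ν, ξ} × {57} = {(ν,57), (ξ,57)}
  {ν, ξ} × {58} = {(ν,58), (ξ,58)}
  {μ, ν, ξ} × {57} = {(μ,57), (ν,57), (ξ,57)}
  {μ, ν, ξ} × {58} = {(μ,58), (ν,58), (ξ,58)}
  {μ, ν} × {57, 58} = {(μ,57), (μ,58), (ν,57), (ν,58)}
  {ν, ξ} × {57, 58} = {(ν,57), (ν,58), (ξ,57), (ξ,58)}
  {μ, ν, ξ} × {57, 58} = {(μ,57), (μ,58), (ν,57), (ν,58), (ξ,57), (ξ,58)}
These 16 distinct sets form the basis B.
Close under arbitrary unions to get τ_{X×Y}; counting gives |τ_{X×Y}| = 36.


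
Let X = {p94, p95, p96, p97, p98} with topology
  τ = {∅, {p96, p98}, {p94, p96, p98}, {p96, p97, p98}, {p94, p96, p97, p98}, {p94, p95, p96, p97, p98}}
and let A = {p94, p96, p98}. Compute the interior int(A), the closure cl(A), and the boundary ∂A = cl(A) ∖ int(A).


int(A) = {p94, p96, p98}, cl(A) = {p94, p95, p96, p97, p98}, ∂A = {p95, p97}.

Closed sets in (X, τ) are complements of opens:
  closed(X, τ) = {∅, {p95}, {p94, p95}, {p95, p97}, {p94, p95, p97}, {p94, p95, p96, p97, p98}}.
int(A) = ⋃ {U ∈ τ : U ⊆ A}. Opens contained in A: ∅, {p96, p98}, {p94, p96, p98}.
Taking the union of these: int(A) = {p94, p96, p98}.
cl(A) = ⋂ {C closed : A ⊆ C}. Closed sets containing A: {p94, p95, p96, p97, p98}.
Intersecting these: cl(A) = {p94, p95, p96, p97, p98}.
∂A = cl(A) ∖ int(A) = {p94, p95, p96, p97, p98} ∖ {p94, p96, p98} = {p95, p97}.


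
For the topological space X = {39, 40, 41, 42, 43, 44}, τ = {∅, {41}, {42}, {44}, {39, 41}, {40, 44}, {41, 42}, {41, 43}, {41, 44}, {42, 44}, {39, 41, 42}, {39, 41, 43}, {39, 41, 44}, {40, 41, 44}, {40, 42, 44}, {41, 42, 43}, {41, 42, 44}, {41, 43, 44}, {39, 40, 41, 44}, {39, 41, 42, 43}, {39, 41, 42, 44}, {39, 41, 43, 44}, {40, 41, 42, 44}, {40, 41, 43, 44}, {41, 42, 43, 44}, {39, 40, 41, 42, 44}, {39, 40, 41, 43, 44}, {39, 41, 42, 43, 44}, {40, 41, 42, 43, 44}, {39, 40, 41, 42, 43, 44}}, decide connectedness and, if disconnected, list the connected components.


(X, τ) is disconnected; components = [{42}, {40, 44}, {39, 41, 43}].

Find clopen sets (U ∈ τ with X ∖ U ∈ τ):
  U = ∅, X ∖ U = {39, 40, 41, 42, 43, 44} — both open, so U is clopen.
  U = {42}, X ∖ U = {39, 40, 41, 43, 44} — both open, so U is clopen.
  U = {40, 44}, X ∖ U = {39, 41, 42, 43} — both open, so U is clopen.
  U = {39, 41, 43}, X ∖ U = {40, 42, 44} — both open, so U is clopen.
  U = {40, 42, 44}, X ∖ U = {39, 41, 43} — both open, so U is clopen.
  U = {39, 41, 42, 43}, X ∖ U = {40, 44} — both open, so U is clopen.
  U = {39, 40, 41, 43, 44}, X ∖ U = {42} — both open, so U is clopen.
  U = {39, 40, 41, 42, 43, 44}, X ∖ U = ∅ — both open, so U is clopen.
Nontrivial clopen(s) exist: e.g. {39, 40, 41, 43, 44}. So (X, τ) is disconnected.
Compute connected components by grouping points that agree on all clopens:
  component: {42}
  component: {40, 44}
  component: {39, 41, 43}


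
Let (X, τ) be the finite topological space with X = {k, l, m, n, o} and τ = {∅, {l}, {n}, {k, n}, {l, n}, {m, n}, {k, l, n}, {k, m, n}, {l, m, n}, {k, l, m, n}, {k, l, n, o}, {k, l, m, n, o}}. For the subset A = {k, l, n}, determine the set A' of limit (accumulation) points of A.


A' = {k, m, o}

For each x ∈ X, list the open sets U ∈ τ with x ∈ U, then check whether U ∩ (A ∖ {x}) ≠ ∅ for every such U.
  x = k: opens ∋ x are {k, n}, {k, l, n}, {k, m, n}, {k, l, m, n}, {k, l, n, o}, {k, l, m, n, o}; each meets A ∖ {k}, so x IS a limit point.
  x = l: open {l} ∋ x has {l} ∩ (A ∖ {l}) = ∅, so x is NOT a limit point.
  x = m: opens ∋ x are {m, n}, {k, m, n}, {l, m, n}, {k, l, m, n}, {k, l, m, n, o}; each meets A ∖ {m}, so x IS a limit point.
  x = n: open {n} ∋ x has {n} ∩ (A ∖ {n}) = ∅, so x is NOT a limit point.
  x = o: opens ∋ x are {k, l, n, o}, {k, l, m, n, o}; each meets A ∖ {o}, so x IS a limit point.
Collecting: A' = {k, m, o}.


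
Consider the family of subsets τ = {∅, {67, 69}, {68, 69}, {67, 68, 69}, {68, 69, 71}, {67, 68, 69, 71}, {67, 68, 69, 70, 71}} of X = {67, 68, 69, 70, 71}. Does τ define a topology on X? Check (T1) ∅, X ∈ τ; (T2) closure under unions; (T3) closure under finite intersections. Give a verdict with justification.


τ is NOT a topology on X.

Axiom (T1): ∅ ∈ τ? Yes; X ∈ τ? Yes.
Axiom (T2/T3): check pairwise unions and intersections of members of τ.
Counterexample for (T3): {67, 69} ∩ {68, 69} = {69} ∉ τ. Therefore τ is NOT a topology.


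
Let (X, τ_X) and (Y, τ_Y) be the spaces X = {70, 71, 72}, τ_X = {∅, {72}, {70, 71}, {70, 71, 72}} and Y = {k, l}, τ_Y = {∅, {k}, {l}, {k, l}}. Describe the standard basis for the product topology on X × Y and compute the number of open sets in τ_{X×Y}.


Basis B = {∅ × ∅, {72} × {k}, {72} × {l}, {70, 71} × {k}, {70, 71} × {l}, {72} × {k, l}, {70, 71, 72} × {k}, {70, 71, 72} × {l}, {70, 71} × {k, l}, {70, 71, 72} × {k, l}}; |τ_{X×Y}| = 16.

Enumerate products U × V with U ∈ τ_X, V ∈ τ_Y (deduplicated):
  ∅ × ∅ = {} (∅)
  {72} × {k} = {(72,k)}
  {72} × {l} = {(72,l)}
  {70, 71} × {k} = {(70,k), (71,k)}
  {70, 71} × {l} = {(70,l), (71,l)}
  {72} × {k, l} = {(72,k), (72,l)}
  {70, 71, 72} × {k} = {(70,k), (71,k), (72,k)}
  {70, 71, 72} × {l} = {(70,l), (71,l), (72,l)}
  {70, 71} × {k, l} = {(70,k), (70,l), (71,k), (71,l)}
  {70, 71, 72} × {k, l} = {(70,k), (70,l), (71,k), (71,l), (72,k), (72,l)}
These 10 distinct sets form the basis B.
Close under arbitrary unions to get τ_{X×Y}; counting gives |τ_{X×Y}| = 16.


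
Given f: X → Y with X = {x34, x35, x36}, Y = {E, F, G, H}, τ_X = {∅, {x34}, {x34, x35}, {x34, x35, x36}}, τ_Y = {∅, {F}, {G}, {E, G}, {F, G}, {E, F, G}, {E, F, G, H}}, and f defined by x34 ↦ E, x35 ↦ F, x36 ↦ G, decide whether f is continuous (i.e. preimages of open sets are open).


f is NOT continuous.

Compute f^{-1}(U) for each U ∈ τ_Y:
  U = ∅: f^{-1}(U) = ∅ ∈ τ_X ✓.
  U = {F}: f^{-1}(U) = {x35} ∉ τ_X ✗.
  U = {G}: f^{-1}(U) = {x36} ∉ τ_X ✗.
  U = {E, G}: f^{-1}(U) = {x34, x36} ∉ τ_X ✗.
  U = {F, G}: f^{-1}(U) = {x35, x36} ∉ τ_X ✗.
  U = {E, F, G}: f^{-1}(U) = {x34, x35, x36} ∈ τ_X ✓.
  U = {E, F, G, H}: f^{-1}(U) = {x34, x35, x36} ∈ τ_X ✓.
Found U = {F} with f^{-1}(U) = {x35} not in τ_X. Therefore f is NOT continuous.


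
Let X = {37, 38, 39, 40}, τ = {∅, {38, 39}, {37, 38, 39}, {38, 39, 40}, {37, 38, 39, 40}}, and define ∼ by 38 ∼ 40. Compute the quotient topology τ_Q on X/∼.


X/∼ = {[37], [38=40], [39]}; |τ_Q| = 3.

Equivalence classes: [37], [38=40], [39].
Quotient map π: X → X/∼ sends 37 ↦ [37], 38 ↦ [38=40], 39 ↦ [39], 40 ↦ [38=40].
For each subset V ⊆ X/∼, compute π^{-1}(V) ⊆ X and check whether π^{-1}(V) ∈ τ. V is open in τ_Q iff π^{-1}(V) ∈ τ.
  V = {}: π^{-1}(V) = ∅ ∈ τ ✓.
  V = {[37]}: π^{-1}(V) = {37} ∉ τ ✗.
  V = {[38=40]}: π^{-1}(V) = {38, 40} ∉ τ ✗.
  V = {[37], [38=40]}: π^{-1}(V) = {37, 38, 40} ∉ τ ✗.
  V = {[39]}: π^{-1}(V) = {39} ∉ τ ✗.
  V = {[37], [39]}: π^{-1}(V) = {37, 39} ∉ τ ✗.
  V = {[38=40], [39]}: π^{-1}(V) = {38, 39, 40} ∈ τ ✓.
  V = {[37], [38=40], [39]}: π^{-1}(V) = {37, 38, 39, 40} ∈ τ ✓.
Open sets in the quotient: τ_Q = {{}, {[38=40], [39]}, {[37], [38=40], [39]}} (3 elements).


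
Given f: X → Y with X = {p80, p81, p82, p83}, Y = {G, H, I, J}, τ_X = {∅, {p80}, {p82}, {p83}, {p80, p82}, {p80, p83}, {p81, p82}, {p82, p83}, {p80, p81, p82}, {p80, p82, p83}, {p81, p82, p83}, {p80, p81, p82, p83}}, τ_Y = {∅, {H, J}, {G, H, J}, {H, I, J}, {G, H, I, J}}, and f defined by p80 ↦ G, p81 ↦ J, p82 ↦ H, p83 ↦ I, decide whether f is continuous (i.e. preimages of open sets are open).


f IS continuous.

Compute f^{-1}(U) for each U ∈ τ_Y:
  U = ∅: f^{-1}(U) = ∅ ∈ τ_X ✓.
  U = {H, J}: f^{-1}(U) = {p81, p82} ∈ τ_X ✓.
  U = {G, H, J}: f^{-1}(U) = {p80, p81, p82} ∈ τ_X ✓.
  U = {H, I, J}: f^{-1}(U) = {p81, p82, p83} ∈ τ_X ✓.
  U = {G, H, I, J}: f^{-1}(U) = {p80, p81, p82, p83} ∈ τ_X ✓.
Every preimage lies in τ_X, so f IS continuous.


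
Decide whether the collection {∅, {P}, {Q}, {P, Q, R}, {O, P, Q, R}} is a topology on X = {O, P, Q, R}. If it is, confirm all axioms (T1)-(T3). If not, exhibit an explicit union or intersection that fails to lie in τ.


τ is NOT a topology on X.

Axiom (T1): ∅ ∈ τ? Yes; X ∈ τ? Yes.
Axiom (T2/T3): check pairwise unions and intersections of members of τ.
Counterexample for (T2): {P} ∪ {Q} = {P, Q} ∉ τ. Therefore τ is NOT a topology.


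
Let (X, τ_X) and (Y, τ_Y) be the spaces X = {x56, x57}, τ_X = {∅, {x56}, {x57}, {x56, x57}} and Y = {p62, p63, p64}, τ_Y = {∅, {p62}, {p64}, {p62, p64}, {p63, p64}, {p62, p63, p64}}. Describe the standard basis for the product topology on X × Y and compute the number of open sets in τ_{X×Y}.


Basis B = {∅ × ∅, {x56} × {p62}, {x56} × {p64}, {x57} × {p62}, {x57} × {p64}, {x56} × {p62, p64}, {x56, x57} × {p62}, {x56} × {p63, p64}, {x56, x57} × {p64}, {x57} × {p62, p64}, {x57} × {p63, p64}, {x56} × {p62, p63, p64}, {x57} × {p62, p63, p64}, {x56, x57} × {p62, p64}, {x56, x57} × {p63, p64}, {x56, x57} × {p62, p63, p64}}; |τ_{X×Y}| = 36.

Enumerate products U × V with U ∈ τ_X, V ∈ τ_Y (deduplicated):
  ∅ × ∅ = {} (∅)
  {x56} × {p62} = {(x56,p62)}
  {x56} × {p64} = {(x56,p64)}
  {x57} × {p62} = {(x57,p62)}
  {x57} × {p64} = {(x57,p64)}
  {x56} × {p62, p64} = {(x56,p62), (x56,p64)}
  {x56, x57} × {p62} = {(x56,p62), (x57,p62)}
  {x56} × {p63, p64} = {(x56,p63), (x56,p64)}
  {x56, x57} × {p64} = {(x56,p64), (x57,p64)}
  {x57} × {p62, p64} = {(x57,p62), (x57,p64)}
  {x57} × {p63, p64} = {(x57,p63), (x57,p64)}
  {x56} × {p62, p63, p64} = {(x56,p62), (x56,p63), (x56,p64)}
  {x57} × {p62, p63, p64} = {(x57,p62), (x57,p63), (x57,p64)}
  {x56, x57} × {p62, p64} = {(x56,p62), (x56,p64), (x57,p62), (x57,p64)}
  {x56, x57} × {p63, p64} = {(x56,p63), (x56,p64), (x57,p63), (x57,p64)}
  {x56, x57} × {p62, p63, p64} = {(x56,p62), (x56,p63), (x56,p64), (x57,p62), (x57,p63), (x57,p64)}
These 16 distinct sets form the basis B.
Close under arbitrary unions to get τ_{X×Y}; counting gives |τ_{X×Y}| = 36.


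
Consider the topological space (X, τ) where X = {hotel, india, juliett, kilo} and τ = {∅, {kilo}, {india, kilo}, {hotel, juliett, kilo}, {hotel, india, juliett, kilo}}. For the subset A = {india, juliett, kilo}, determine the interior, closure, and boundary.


int(A) = {india, kilo}, cl(A) = {hotel, india, juliett, kilo}, ∂A = {hotel, juliett}.

Closed sets in (X, τ) are complements of opens:
  closed(X, τ) = {∅, {india}, {hotel, juliett}, {hotel, india, juliett}, {hotel, india, juliett, kilo}}.
int(A) = ⋃ {U ∈ τ : U ⊆ A}. Opens contained in A: ∅, {kilo}, {india, kilo}.
Taking the union of these: int(A) = {india, kilo}.
cl(A) = ⋂ {C closed : A ⊆ C}. Closed sets containing A: {hotel, india, juliett, kilo}.
Intersecting these: cl(A) = {hotel, india, juliett, kilo}.
∂A = cl(A) ∖ int(A) = {hotel, india, juliett, kilo} ∖ {india, kilo} = {hotel, juliett}.


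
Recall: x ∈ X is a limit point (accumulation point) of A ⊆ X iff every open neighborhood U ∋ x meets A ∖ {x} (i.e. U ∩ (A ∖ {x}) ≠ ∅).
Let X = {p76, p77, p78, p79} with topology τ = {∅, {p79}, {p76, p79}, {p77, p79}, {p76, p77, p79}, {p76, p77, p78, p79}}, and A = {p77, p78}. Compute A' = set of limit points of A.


A' = {p78}

For each x ∈ X, list the open sets U ∈ τ with x ∈ U, then check whether U ∩ (A ∖ {x}) ≠ ∅ for every such U.
  x = p76: open {p76, p79} ∋ x has {p76, p79} ∩ (A ∖ {p76}) = ∅, so x is NOT a limit point.
  x = p77: open {p77, p79} ∋ x has {p77, p79} ∩ (A ∖ {p77}) = ∅, so x is NOT a limit point.
  x = p78: opens ∋ x are {p76, p77, p78, p79}; each meets A ∖ {p78}, so x IS a limit point.
  x = p79: open {p79} ∋ x has {p79} ∩ (A ∖ {p79}) = ∅, so x is NOT a limit point.
Collecting: A' = {p78}.


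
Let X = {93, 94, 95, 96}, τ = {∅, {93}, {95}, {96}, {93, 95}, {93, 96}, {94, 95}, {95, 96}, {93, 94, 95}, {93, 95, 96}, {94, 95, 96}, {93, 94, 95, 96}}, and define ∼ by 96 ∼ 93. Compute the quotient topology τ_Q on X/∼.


X/∼ = {[93=96], [94], [95]}; |τ_Q| = 6.

Equivalence classes: [93=96], [94], [95].
Quotient map π: X → X/∼ sends 93 ↦ [93=96], 94 ↦ [94], 95 ↦ [95], 96 ↦ [93=96].
For each subset V ⊆ X/∼, compute π^{-1}(V) ⊆ X and check whether π^{-1}(V) ∈ τ. V is open in τ_Q iff π^{-1}(V) ∈ τ.
  V = {}: π^{-1}(V) = ∅ ∈ τ ✓.
  V = {[93=96]}: π^{-1}(V) = {93, 96} ∈ τ ✓.
  V = {[94]}: π^{-1}(V) = {94} ∉ τ ✗.
  V = {[93=96], [94]}: π^{-1}(V) = {93, 94, 96} ∉ τ ✗.
  V = {[95]}: π^{-1}(V) = {95} ∈ τ ✓.
  V = {[93=96], [95]}: π^{-1}(V) = {93, 95, 96} ∈ τ ✓.
  V = {[94], [95]}: π^{-1}(V) = {94, 95} ∈ τ ✓.
  V = {[93=96], [94], [95]}: π^{-1}(V) = {93, 94, 95, 96} ∈ τ ✓.
Open sets in the quotient: τ_Q = {{}, {[93=96]}, {[95]}, {[93=96], [95]}, {[94], [95]}, {[93=96], [94], [95]}} (6 elements).


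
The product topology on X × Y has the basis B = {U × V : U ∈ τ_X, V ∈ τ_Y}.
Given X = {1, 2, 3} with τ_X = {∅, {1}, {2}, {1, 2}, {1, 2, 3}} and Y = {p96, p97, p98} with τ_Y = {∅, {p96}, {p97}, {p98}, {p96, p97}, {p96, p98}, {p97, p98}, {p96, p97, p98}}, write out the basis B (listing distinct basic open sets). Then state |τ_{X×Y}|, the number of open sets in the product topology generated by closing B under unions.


Basis B = {∅ × ∅, {1} × {p96}, {1} × {p97}, {1} × {p98}, {2} × {p96}, {2} × {p97}, {2} × {p98}, {1} × {p96, p97}, {1} × {p96, p98}, {1, 2} × {p96}, {1} × {p97, p98}, {1, 2} × {p97}, {1, 2} × {p98}, {2} × {p96, p97}, {2} × {p96, p98}, {2} × {p97, p98}, {1} × {p96, p97, p98}, {1, 2, 3} × {p96}, {1, 2, 3} × {p97}, {1, 2, 3} × {p98}, {2} × {p96, p97, p98}, {1, 2} × {p96, p97}, {1, 2} × {p96, p98}, {1, 2} × {p97, p98}, {1, 2} × {p96, p97, p98}, {1, 2, 3} × {p96, p97}, {1, 2, 3} × {p96, p98}, {1, 2, 3} × {p97, p98}, {1, 2, 3} × {p96, p97, p98}}; |τ_{X×Y}| = 125.

Enumerate products U × V with U ∈ τ_X, V ∈ τ_Y (deduplicated):
  ∅ × ∅ = {} (∅)
  {1} × {p96} = {(1,p96)}
  {1} × {p97} = {(1,p97)}
  {1} × {p98} = {(1,p98)}
  {2} × {p96} = {(2,p96)}
  {2} × {p97} = {(2,p97)}
  {2} × {p98} = {(2,p98)}
  {1} × {p96, p97} = {(1,p96), (1,p97)}
  {1} × {p96, p98} = {(1,p96), (1,p98)}
  {1, 2} × {p96} = {(1,p96), (2,p96)}
  {1} × {p97, p98} = {(1,p97), (1,p98)}
  {1, 2} × {p97} = {(1,p97), (2,p97)}
  {1, 2} × {p98} = {(1,p98), (2,p98)}
  {2} × {p96, p97} = {(2,p96), (2,p97)}
  {2} × {p96, p98} = {(2,p96), (2,p98)}
  {2} × {p97, p98} = {(2,p97), (2,p98)}
  {1} × {p96, p97, p98} = {(1,p96), (1,p97), (1,p98)}
  {1, 2, 3} × {p96} = {(1,p96), (2,p96), (3,p96)}
  {1, 2, 3} × {p97} = {(1,p97), (2,p97), (3,p97)}
  {1, 2, 3} × {p98} = {(1,p98), (2,p98), (3,p98)}
  {2} × {p96, p97, p98} = {(2,p96), (2,p97), (2,p98)}
  {1, 2} × {p96, p97} = {(1,p96), (1,p97), (2,p96), (2,p97)}
  {1, 2} × {p96, p98} = {(1,p96), (1,p98), (2,p96), (2,p98)}
  {1, 2} × {p97, p98} = {(1,p97), (1,p98), (2,p97), (2,p98)}
  {1, 2} × {p96, p97, p98} = {(1,p96), (1,p97), (1,p98), (2,p96), (2,p97), (2,p98)}
  {1, 2, 3} × {p96, p97} = {(1,p96), (1,p97), (2,p96), (2,p97), (3,p96), (3,p97)}
  {1, 2, 3} × {p96, p98} = {(1,p96), (1,p98), (2,p96), (2,p98), (3,p96), (3,p98)}
  {1, 2, 3} × {p97, p98} = {(1,p97), (1,p98), (2,p97), (2,p98), (3,p97), (3,p98)}
  {1, 2, 3} × {p96, p97, p98} = {(1,p96), (1,p97), (1,p98), (2,p96), (2,p97), (2,p98), (3,p96), (3,p97), (3,p98)}
These 29 distinct sets form the basis B.
Close under arbitrary unions to get τ_{X×Y}; counting gives |τ_{X×Y}| = 125.
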